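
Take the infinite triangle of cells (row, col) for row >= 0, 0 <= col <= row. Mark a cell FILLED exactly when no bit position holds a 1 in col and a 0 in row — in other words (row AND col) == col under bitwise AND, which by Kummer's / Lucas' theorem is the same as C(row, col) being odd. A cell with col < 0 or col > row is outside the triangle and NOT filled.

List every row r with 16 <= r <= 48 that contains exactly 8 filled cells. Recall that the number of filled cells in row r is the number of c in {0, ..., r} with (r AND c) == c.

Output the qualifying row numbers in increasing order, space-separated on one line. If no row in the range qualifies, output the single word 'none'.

Row r has 2^popcount(r) filled cells, so we need popcount(r) = log2(8) = 3.
Scan r = 16..48 and keep those with exactly 3 one-bits:
r=16=10000 popcount=1 -> skip
r=17=10001 popcount=2 -> skip
r=18=10010 popcount=2 -> skip
r=19=10011 popcount=3 -> KEEP
r=20=10100 popcount=2 -> skip
r=21=10101 popcount=3 -> KEEP
r=22=10110 popcount=3 -> KEEP
r=23=10111 popcount=4 -> skip
r=24=11000 popcount=2 -> skip
r=25=11001 popcount=3 -> KEEP
r=26=11010 popcount=3 -> KEEP
r=27=11011 popcount=4 -> skip
r=28=11100 popcount=3 -> KEEP
r=29=11101 popcount=4 -> skip
r=30=11110 popcount=4 -> skip
r=31=11111 popcount=5 -> skip
r=32=100000 popcount=1 -> skip
r=33=100001 popcount=2 -> skip
r=34=100010 popcount=2 -> skip
r=35=100011 popcount=3 -> KEEP
r=36=100100 popcount=2 -> skip
r=37=100101 popcount=3 -> KEEP
r=38=100110 popcount=3 -> KEEP
r=39=100111 popcount=4 -> skip
r=40=101000 popcount=2 -> skip
r=41=101001 popcount=3 -> KEEP
r=42=101010 popcount=3 -> KEEP
r=43=101011 popcount=4 -> skip
r=44=101100 popcount=3 -> KEEP
r=45=101101 popcount=4 -> skip
r=46=101110 popcount=4 -> skip
r=47=101111 popcount=5 -> skip
r=48=110000 popcount=2 -> skip
Kept rows: 19 21 22 25 26 28 35 37 38 41 42 44

Answer: 19 21 22 25 26 28 35 37 38 41 42 44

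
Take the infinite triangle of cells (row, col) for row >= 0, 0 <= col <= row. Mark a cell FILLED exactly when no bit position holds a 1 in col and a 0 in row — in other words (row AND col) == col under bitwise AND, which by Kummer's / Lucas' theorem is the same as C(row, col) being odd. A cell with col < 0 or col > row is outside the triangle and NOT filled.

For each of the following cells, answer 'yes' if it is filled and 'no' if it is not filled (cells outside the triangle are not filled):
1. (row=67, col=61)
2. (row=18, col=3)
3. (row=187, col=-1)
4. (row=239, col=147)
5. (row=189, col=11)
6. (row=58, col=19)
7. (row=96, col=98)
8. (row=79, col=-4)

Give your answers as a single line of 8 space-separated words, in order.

Answer: no no no no no no no no

Derivation:
(67,61): row=0b1000011, col=0b111101, row AND col = 0b1 = 1; 1 != 61 -> empty
(18,3): row=0b10010, col=0b11, row AND col = 0b10 = 2; 2 != 3 -> empty
(187,-1): col outside [0, 187] -> not filled
(239,147): row=0b11101111, col=0b10010011, row AND col = 0b10000011 = 131; 131 != 147 -> empty
(189,11): row=0b10111101, col=0b1011, row AND col = 0b1001 = 9; 9 != 11 -> empty
(58,19): row=0b111010, col=0b10011, row AND col = 0b10010 = 18; 18 != 19 -> empty
(96,98): col outside [0, 96] -> not filled
(79,-4): col outside [0, 79] -> not filled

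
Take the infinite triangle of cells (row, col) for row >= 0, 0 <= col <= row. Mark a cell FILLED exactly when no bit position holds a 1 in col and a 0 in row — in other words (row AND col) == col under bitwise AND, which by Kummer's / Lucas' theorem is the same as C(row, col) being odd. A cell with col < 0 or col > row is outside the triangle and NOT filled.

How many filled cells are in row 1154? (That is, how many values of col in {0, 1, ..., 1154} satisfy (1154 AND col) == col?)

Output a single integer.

1154 in binary = 10010000010
popcount(1154) = number of 1-bits in 10010000010 = 3
A col c satisfies (1154 AND c) == c iff every set bit of c is also set in 1154; each of the 3 set bits of 1154 can independently be on or off in c.
count = 2^3 = 8

Answer: 8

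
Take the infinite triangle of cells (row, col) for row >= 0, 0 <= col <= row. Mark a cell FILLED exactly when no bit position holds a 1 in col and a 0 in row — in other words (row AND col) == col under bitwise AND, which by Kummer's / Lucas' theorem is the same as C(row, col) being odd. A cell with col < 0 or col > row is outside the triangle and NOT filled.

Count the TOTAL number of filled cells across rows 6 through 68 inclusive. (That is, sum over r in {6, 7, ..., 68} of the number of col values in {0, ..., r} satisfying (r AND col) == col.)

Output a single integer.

Answer: 736

Derivation:
r6=110 pc2: +4 =4
r7=111 pc3: +8 =12
r8=1000 pc1: +2 =14
r9=1001 pc2: +4 =18
r10=1010 pc2: +4 =22
r11=1011 pc3: +8 =30
r12=1100 pc2: +4 =34
r13=1101 pc3: +8 =42
r14=1110 pc3: +8 =50
r15=1111 pc4: +16 =66
r16=10000 pc1: +2 =68
r17=10001 pc2: +4 =72
r18=10010 pc2: +4 =76
r19=10011 pc3: +8 =84
r20=10100 pc2: +4 =88
r21=10101 pc3: +8 =96
r22=10110 pc3: +8 =104
r23=10111 pc4: +16 =120
r24=11000 pc2: +4 =124
r25=11001 pc3: +8 =132
r26=11010 pc3: +8 =140
r27=11011 pc4: +16 =156
r28=11100 pc3: +8 =164
r29=11101 pc4: +16 =180
r30=11110 pc4: +16 =196
r31=11111 pc5: +32 =228
r32=100000 pc1: +2 =230
r33=100001 pc2: +4 =234
r34=100010 pc2: +4 =238
r35=100011 pc3: +8 =246
r36=100100 pc2: +4 =250
r37=100101 pc3: +8 =258
r38=100110 pc3: +8 =266
r39=100111 pc4: +16 =282
r40=101000 pc2: +4 =286
r41=101001 pc3: +8 =294
r42=101010 pc3: +8 =302
r43=101011 pc4: +16 =318
r44=101100 pc3: +8 =326
r45=101101 pc4: +16 =342
r46=101110 pc4: +16 =358
r47=101111 pc5: +32 =390
r48=110000 pc2: +4 =394
r49=110001 pc3: +8 =402
r50=110010 pc3: +8 =410
r51=110011 pc4: +16 =426
r52=110100 pc3: +8 =434
r53=110101 pc4: +16 =450
r54=110110 pc4: +16 =466
r55=110111 pc5: +32 =498
r56=111000 pc3: +8 =506
r57=111001 pc4: +16 =522
r58=111010 pc4: +16 =538
r59=111011 pc5: +32 =570
r60=111100 pc4: +16 =586
r61=111101 pc5: +32 =618
r62=111110 pc5: +32 =650
r63=111111 pc6: +64 =714
r64=1000000 pc1: +2 =716
r65=1000001 pc2: +4 =720
r66=1000010 pc2: +4 =724
r67=1000011 pc3: +8 =732
r68=1000100 pc2: +4 =736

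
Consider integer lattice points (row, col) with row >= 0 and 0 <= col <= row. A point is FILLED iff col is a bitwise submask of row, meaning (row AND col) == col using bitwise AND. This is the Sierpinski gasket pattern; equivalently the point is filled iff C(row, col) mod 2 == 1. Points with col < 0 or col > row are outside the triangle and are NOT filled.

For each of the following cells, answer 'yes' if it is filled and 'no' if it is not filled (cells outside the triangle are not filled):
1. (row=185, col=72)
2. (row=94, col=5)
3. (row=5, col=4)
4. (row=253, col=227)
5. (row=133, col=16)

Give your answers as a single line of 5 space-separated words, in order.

Answer: no no yes no no

Derivation:
(185,72): row=0b10111001, col=0b1001000, row AND col = 0b1000 = 8; 8 != 72 -> empty
(94,5): row=0b1011110, col=0b101, row AND col = 0b100 = 4; 4 != 5 -> empty
(5,4): row=0b101, col=0b100, row AND col = 0b100 = 4; 4 == 4 -> filled
(253,227): row=0b11111101, col=0b11100011, row AND col = 0b11100001 = 225; 225 != 227 -> empty
(133,16): row=0b10000101, col=0b10000, row AND col = 0b0 = 0; 0 != 16 -> empty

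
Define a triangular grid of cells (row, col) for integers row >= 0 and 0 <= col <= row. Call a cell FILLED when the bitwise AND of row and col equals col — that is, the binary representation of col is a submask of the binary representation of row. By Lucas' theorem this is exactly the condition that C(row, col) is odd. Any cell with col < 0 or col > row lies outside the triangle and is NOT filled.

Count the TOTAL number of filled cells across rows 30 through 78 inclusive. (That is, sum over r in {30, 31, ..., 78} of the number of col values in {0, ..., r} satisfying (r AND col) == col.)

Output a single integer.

Answer: 664

Derivation:
r30=11110 pc4: +16 =16
r31=11111 pc5: +32 =48
r32=100000 pc1: +2 =50
r33=100001 pc2: +4 =54
r34=100010 pc2: +4 =58
r35=100011 pc3: +8 =66
r36=100100 pc2: +4 =70
r37=100101 pc3: +8 =78
r38=100110 pc3: +8 =86
r39=100111 pc4: +16 =102
r40=101000 pc2: +4 =106
r41=101001 pc3: +8 =114
r42=101010 pc3: +8 =122
r43=101011 pc4: +16 =138
r44=101100 pc3: +8 =146
r45=101101 pc4: +16 =162
r46=101110 pc4: +16 =178
r47=101111 pc5: +32 =210
r48=110000 pc2: +4 =214
r49=110001 pc3: +8 =222
r50=110010 pc3: +8 =230
r51=110011 pc4: +16 =246
r52=110100 pc3: +8 =254
r53=110101 pc4: +16 =270
r54=110110 pc4: +16 =286
r55=110111 pc5: +32 =318
r56=111000 pc3: +8 =326
r57=111001 pc4: +16 =342
r58=111010 pc4: +16 =358
r59=111011 pc5: +32 =390
r60=111100 pc4: +16 =406
r61=111101 pc5: +32 =438
r62=111110 pc5: +32 =470
r63=111111 pc6: +64 =534
r64=1000000 pc1: +2 =536
r65=1000001 pc2: +4 =540
r66=1000010 pc2: +4 =544
r67=1000011 pc3: +8 =552
r68=1000100 pc2: +4 =556
r69=1000101 pc3: +8 =564
r70=1000110 pc3: +8 =572
r71=1000111 pc4: +16 =588
r72=1001000 pc2: +4 =592
r73=1001001 pc3: +8 =600
r74=1001010 pc3: +8 =608
r75=1001011 pc4: +16 =624
r76=1001100 pc3: +8 =632
r77=1001101 pc4: +16 =648
r78=1001110 pc4: +16 =664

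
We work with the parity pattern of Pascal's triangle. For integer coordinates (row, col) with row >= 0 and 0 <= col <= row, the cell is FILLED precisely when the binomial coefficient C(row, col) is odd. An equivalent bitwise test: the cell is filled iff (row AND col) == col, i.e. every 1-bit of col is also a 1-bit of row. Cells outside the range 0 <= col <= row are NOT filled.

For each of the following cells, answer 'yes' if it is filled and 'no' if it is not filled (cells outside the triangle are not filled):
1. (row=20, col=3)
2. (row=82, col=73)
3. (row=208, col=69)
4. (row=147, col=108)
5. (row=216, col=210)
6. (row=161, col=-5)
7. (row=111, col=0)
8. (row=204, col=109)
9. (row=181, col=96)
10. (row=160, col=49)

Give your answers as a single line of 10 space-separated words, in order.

Answer: no no no no no no yes no no no

Derivation:
(20,3): row=0b10100, col=0b11, row AND col = 0b0 = 0; 0 != 3 -> empty
(82,73): row=0b1010010, col=0b1001001, row AND col = 0b1000000 = 64; 64 != 73 -> empty
(208,69): row=0b11010000, col=0b1000101, row AND col = 0b1000000 = 64; 64 != 69 -> empty
(147,108): row=0b10010011, col=0b1101100, row AND col = 0b0 = 0; 0 != 108 -> empty
(216,210): row=0b11011000, col=0b11010010, row AND col = 0b11010000 = 208; 208 != 210 -> empty
(161,-5): col outside [0, 161] -> not filled
(111,0): row=0b1101111, col=0b0, row AND col = 0b0 = 0; 0 == 0 -> filled
(204,109): row=0b11001100, col=0b1101101, row AND col = 0b1001100 = 76; 76 != 109 -> empty
(181,96): row=0b10110101, col=0b1100000, row AND col = 0b100000 = 32; 32 != 96 -> empty
(160,49): row=0b10100000, col=0b110001, row AND col = 0b100000 = 32; 32 != 49 -> empty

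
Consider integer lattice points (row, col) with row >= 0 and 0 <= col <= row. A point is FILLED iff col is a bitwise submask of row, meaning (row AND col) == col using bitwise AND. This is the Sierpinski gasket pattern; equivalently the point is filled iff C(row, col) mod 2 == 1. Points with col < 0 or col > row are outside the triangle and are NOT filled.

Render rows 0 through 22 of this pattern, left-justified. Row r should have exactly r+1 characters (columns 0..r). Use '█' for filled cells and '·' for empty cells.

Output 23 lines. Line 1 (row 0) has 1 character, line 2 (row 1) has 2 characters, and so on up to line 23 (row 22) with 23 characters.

Answer: █
██
█·█
████
█···█
██··██
█·█·█·█
████████
█·······█
██······██
█·█·····█·█
████····████
█···█···█···█
██··██··██··██
█·█·█·█·█·█·█·█
████████████████
█···············█
██··············██
█·█·············█·█
████············████
█···█···········█···█
██··██··········██··██
█·█·█·█·········█·█·█·█

Derivation:
r0=0: █
r1=1: ██
r2=10: █·█
r3=11: ████
r4=100: █···█
r5=101: ██··██
r6=110: █·█·█·█
r7=111: ████████
r8=1000: █·······█
r9=1001: ██······██
r10=1010: █·█·····█·█
r11=1011: ████····████
r12=1100: █···█···█···█
r13=1101: ██··██··██··██
r14=1110: █·█·█·█·█·█·█·█
r15=1111: ████████████████
r16=10000: █···············█
r17=10001: ██··············██
r18=10010: █·█·············█·█
r19=10011: ████············████
r20=10100: █···█···········█···█
r21=10101: ██··██··········██··██
r22=10110: █·█·█·█·········█·█·█·█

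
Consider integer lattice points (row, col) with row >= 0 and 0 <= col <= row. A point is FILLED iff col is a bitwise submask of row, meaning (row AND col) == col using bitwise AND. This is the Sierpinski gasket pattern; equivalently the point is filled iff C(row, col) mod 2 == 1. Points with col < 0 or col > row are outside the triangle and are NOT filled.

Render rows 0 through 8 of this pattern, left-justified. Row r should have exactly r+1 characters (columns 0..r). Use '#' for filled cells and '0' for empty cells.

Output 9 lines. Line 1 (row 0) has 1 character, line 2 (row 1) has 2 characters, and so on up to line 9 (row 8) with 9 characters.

Answer: #
##
#0#
####
#000#
##00##
#0#0#0#
########
#0000000#

Derivation:
r0=0: #
r1=1: ##
r2=10: #0#
r3=11: ####
r4=100: #000#
r5=101: ##00##
r6=110: #0#0#0#
r7=111: ########
r8=1000: #0000000#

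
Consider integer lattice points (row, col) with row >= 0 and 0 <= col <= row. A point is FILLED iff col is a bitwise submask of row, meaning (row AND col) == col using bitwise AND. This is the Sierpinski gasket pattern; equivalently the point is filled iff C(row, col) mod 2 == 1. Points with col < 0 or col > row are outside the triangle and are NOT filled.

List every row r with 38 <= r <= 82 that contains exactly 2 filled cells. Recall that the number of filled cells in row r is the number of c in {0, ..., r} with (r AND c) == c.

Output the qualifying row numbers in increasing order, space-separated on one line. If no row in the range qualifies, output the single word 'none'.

Answer: 64

Derivation:
Row r has 2^popcount(r) filled cells, so we need popcount(r) = log2(2) = 1.
Scan r = 38..82 and keep those with exactly 1 one-bits:
r=38=100110 popcount=3 -> skip
r=39=100111 popcount=4 -> skip
r=40=101000 popcount=2 -> skip
r=41=101001 popcount=3 -> skip
r=42=101010 popcount=3 -> skip
r=43=101011 popcount=4 -> skip
r=44=101100 popcount=3 -> skip
r=45=101101 popcount=4 -> skip
r=46=101110 popcount=4 -> skip
r=47=101111 popcount=5 -> skip
r=48=110000 popcount=2 -> skip
r=49=110001 popcount=3 -> skip
r=50=110010 popcount=3 -> skip
r=51=110011 popcount=4 -> skip
r=52=110100 popcount=3 -> skip
r=53=110101 popcount=4 -> skip
r=54=110110 popcount=4 -> skip
r=55=110111 popcount=5 -> skip
r=56=111000 popcount=3 -> skip
r=57=111001 popcount=4 -> skip
r=58=111010 popcount=4 -> skip
r=59=111011 popcount=5 -> skip
r=60=111100 popcount=4 -> skip
r=61=111101 popcount=5 -> skip
r=62=111110 popcount=5 -> skip
r=63=111111 popcount=6 -> skip
r=64=1000000 popcount=1 -> KEEP
r=65=1000001 popcount=2 -> skip
r=66=1000010 popcount=2 -> skip
r=67=1000011 popcount=3 -> skip
r=68=1000100 popcount=2 -> skip
r=69=1000101 popcount=3 -> skip
r=70=1000110 popcount=3 -> skip
r=71=1000111 popcount=4 -> skip
r=72=1001000 popcount=2 -> skip
r=73=1001001 popcount=3 -> skip
r=74=1001010 popcount=3 -> skip
r=75=1001011 popcount=4 -> skip
r=76=1001100 popcount=3 -> skip
r=77=1001101 popcount=4 -> skip
r=78=1001110 popcount=4 -> skip
r=79=1001111 popcount=5 -> skip
r=80=1010000 popcount=2 -> skip
r=81=1010001 popcount=3 -> skip
r=82=1010010 popcount=3 -> skip
Kept rows: 64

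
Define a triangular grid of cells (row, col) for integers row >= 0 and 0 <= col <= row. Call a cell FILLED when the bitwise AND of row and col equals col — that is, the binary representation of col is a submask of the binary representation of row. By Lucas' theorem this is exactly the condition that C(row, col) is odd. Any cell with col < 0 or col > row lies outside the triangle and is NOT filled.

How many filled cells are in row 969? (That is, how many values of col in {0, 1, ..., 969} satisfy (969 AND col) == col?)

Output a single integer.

969 in binary = 1111001001
popcount(969) = number of 1-bits in 1111001001 = 6
A col c satisfies (969 AND c) == c iff every set bit of c is also set in 969; each of the 6 set bits of 969 can independently be on or off in c.
count = 2^6 = 64

Answer: 64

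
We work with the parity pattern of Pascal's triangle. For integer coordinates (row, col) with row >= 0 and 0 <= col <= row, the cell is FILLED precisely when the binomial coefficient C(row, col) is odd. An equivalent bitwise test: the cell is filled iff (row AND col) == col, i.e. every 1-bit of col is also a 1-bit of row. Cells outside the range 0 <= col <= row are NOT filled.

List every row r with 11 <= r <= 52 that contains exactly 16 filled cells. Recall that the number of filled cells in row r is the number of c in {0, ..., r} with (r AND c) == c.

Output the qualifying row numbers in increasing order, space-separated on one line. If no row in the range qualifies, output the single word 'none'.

Answer: 15 23 27 29 30 39 43 45 46 51

Derivation:
Row r has 2^popcount(r) filled cells, so we need popcount(r) = log2(16) = 4.
Scan r = 11..52 and keep those with exactly 4 one-bits:
r=11=1011 popcount=3 -> skip
r=12=1100 popcount=2 -> skip
r=13=1101 popcount=3 -> skip
r=14=1110 popcount=3 -> skip
r=15=1111 popcount=4 -> KEEP
r=16=10000 popcount=1 -> skip
r=17=10001 popcount=2 -> skip
r=18=10010 popcount=2 -> skip
r=19=10011 popcount=3 -> skip
r=20=10100 popcount=2 -> skip
r=21=10101 popcount=3 -> skip
r=22=10110 popcount=3 -> skip
r=23=10111 popcount=4 -> KEEP
r=24=11000 popcount=2 -> skip
r=25=11001 popcount=3 -> skip
r=26=11010 popcount=3 -> skip
r=27=11011 popcount=4 -> KEEP
r=28=11100 popcount=3 -> skip
r=29=11101 popcount=4 -> KEEP
r=30=11110 popcount=4 -> KEEP
r=31=11111 popcount=5 -> skip
r=32=100000 popcount=1 -> skip
r=33=100001 popcount=2 -> skip
r=34=100010 popcount=2 -> skip
r=35=100011 popcount=3 -> skip
r=36=100100 popcount=2 -> skip
r=37=100101 popcount=3 -> skip
r=38=100110 popcount=3 -> skip
r=39=100111 popcount=4 -> KEEP
r=40=101000 popcount=2 -> skip
r=41=101001 popcount=3 -> skip
r=42=101010 popcount=3 -> skip
r=43=101011 popcount=4 -> KEEP
r=44=101100 popcount=3 -> skip
r=45=101101 popcount=4 -> KEEP
r=46=101110 popcount=4 -> KEEP
r=47=101111 popcount=5 -> skip
r=48=110000 popcount=2 -> skip
r=49=110001 popcount=3 -> skip
r=50=110010 popcount=3 -> skip
r=51=110011 popcount=4 -> KEEP
r=52=110100 popcount=3 -> skip
Kept rows: 15 23 27 29 30 39 43 45 46 51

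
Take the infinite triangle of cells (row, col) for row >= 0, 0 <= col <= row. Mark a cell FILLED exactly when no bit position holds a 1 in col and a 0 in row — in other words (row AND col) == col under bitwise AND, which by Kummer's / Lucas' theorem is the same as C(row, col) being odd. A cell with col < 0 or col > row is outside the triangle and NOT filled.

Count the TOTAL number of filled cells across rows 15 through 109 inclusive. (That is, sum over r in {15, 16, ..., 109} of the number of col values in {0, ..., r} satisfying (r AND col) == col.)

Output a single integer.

Answer: 1378

Derivation:
r15=1111 pc4: +16 =16
r16=10000 pc1: +2 =18
r17=10001 pc2: +4 =22
r18=10010 pc2: +4 =26
r19=10011 pc3: +8 =34
r20=10100 pc2: +4 =38
r21=10101 pc3: +8 =46
r22=10110 pc3: +8 =54
r23=10111 pc4: +16 =70
r24=11000 pc2: +4 =74
r25=11001 pc3: +8 =82
r26=11010 pc3: +8 =90
r27=11011 pc4: +16 =106
r28=11100 pc3: +8 =114
r29=11101 pc4: +16 =130
r30=11110 pc4: +16 =146
r31=11111 pc5: +32 =178
r32=100000 pc1: +2 =180
r33=100001 pc2: +4 =184
r34=100010 pc2: +4 =188
r35=100011 pc3: +8 =196
r36=100100 pc2: +4 =200
r37=100101 pc3: +8 =208
r38=100110 pc3: +8 =216
r39=100111 pc4: +16 =232
r40=101000 pc2: +4 =236
r41=101001 pc3: +8 =244
r42=101010 pc3: +8 =252
r43=101011 pc4: +16 =268
r44=101100 pc3: +8 =276
r45=101101 pc4: +16 =292
r46=101110 pc4: +16 =308
r47=101111 pc5: +32 =340
r48=110000 pc2: +4 =344
r49=110001 pc3: +8 =352
r50=110010 pc3: +8 =360
r51=110011 pc4: +16 =376
r52=110100 pc3: +8 =384
r53=110101 pc4: +16 =400
r54=110110 pc4: +16 =416
r55=110111 pc5: +32 =448
r56=111000 pc3: +8 =456
r57=111001 pc4: +16 =472
r58=111010 pc4: +16 =488
r59=111011 pc5: +32 =520
r60=111100 pc4: +16 =536
r61=111101 pc5: +32 =568
r62=111110 pc5: +32 =600
r63=111111 pc6: +64 =664
r64=1000000 pc1: +2 =666
r65=1000001 pc2: +4 =670
r66=1000010 pc2: +4 =674
r67=1000011 pc3: +8 =682
r68=1000100 pc2: +4 =686
r69=1000101 pc3: +8 =694
r70=1000110 pc3: +8 =702
r71=1000111 pc4: +16 =718
r72=1001000 pc2: +4 =722
r73=1001001 pc3: +8 =730
r74=1001010 pc3: +8 =738
r75=1001011 pc4: +16 =754
r76=1001100 pc3: +8 =762
r77=1001101 pc4: +16 =778
r78=1001110 pc4: +16 =794
r79=1001111 pc5: +32 =826
r80=1010000 pc2: +4 =830
r81=1010001 pc3: +8 =838
r82=1010010 pc3: +8 =846
r83=1010011 pc4: +16 =862
r84=1010100 pc3: +8 =870
r85=1010101 pc4: +16 =886
r86=1010110 pc4: +16 =902
r87=1010111 pc5: +32 =934
r88=1011000 pc3: +8 =942
r89=1011001 pc4: +16 =958
r90=1011010 pc4: +16 =974
r91=1011011 pc5: +32 =1006
r92=1011100 pc4: +16 =1022
r93=1011101 pc5: +32 =1054
r94=1011110 pc5: +32 =1086
r95=1011111 pc6: +64 =1150
r96=1100000 pc2: +4 =1154
r97=1100001 pc3: +8 =1162
r98=1100010 pc3: +8 =1170
r99=1100011 pc4: +16 =1186
r100=1100100 pc3: +8 =1194
r101=1100101 pc4: +16 =1210
r102=1100110 pc4: +16 =1226
r103=1100111 pc5: +32 =1258
r104=1101000 pc3: +8 =1266
r105=1101001 pc4: +16 =1282
r106=1101010 pc4: +16 =1298
r107=1101011 pc5: +32 =1330
r108=1101100 pc4: +16 =1346
r109=1101101 pc5: +32 =1378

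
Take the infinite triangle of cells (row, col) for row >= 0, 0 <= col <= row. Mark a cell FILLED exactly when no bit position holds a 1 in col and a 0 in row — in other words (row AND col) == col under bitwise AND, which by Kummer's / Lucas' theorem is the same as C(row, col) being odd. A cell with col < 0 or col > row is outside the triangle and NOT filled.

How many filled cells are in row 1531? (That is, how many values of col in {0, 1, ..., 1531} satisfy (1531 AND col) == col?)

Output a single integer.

1531 in binary = 10111111011
popcount(1531) = number of 1-bits in 10111111011 = 9
A col c satisfies (1531 AND c) == c iff every set bit of c is also set in 1531; each of the 9 set bits of 1531 can independently be on or off in c.
count = 2^9 = 512

Answer: 512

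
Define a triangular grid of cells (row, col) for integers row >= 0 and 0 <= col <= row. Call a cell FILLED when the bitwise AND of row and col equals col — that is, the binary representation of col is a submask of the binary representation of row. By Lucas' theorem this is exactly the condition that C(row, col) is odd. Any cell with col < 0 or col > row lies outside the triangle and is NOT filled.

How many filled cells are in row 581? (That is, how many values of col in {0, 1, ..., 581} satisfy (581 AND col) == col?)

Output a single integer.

Answer: 16

Derivation:
581 in binary = 1001000101
popcount(581) = number of 1-bits in 1001000101 = 4
A col c satisfies (581 AND c) == c iff every set bit of c is also set in 581; each of the 4 set bits of 581 can independently be on or off in c.
count = 2^4 = 16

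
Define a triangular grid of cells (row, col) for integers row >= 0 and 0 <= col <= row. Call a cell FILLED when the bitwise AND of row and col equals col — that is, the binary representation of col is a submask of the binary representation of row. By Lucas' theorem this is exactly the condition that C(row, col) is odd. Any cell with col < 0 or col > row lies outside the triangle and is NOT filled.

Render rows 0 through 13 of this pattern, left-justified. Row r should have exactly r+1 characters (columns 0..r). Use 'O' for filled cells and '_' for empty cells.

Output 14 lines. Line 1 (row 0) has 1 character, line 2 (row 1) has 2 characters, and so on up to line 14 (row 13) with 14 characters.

r0=0: O
r1=1: OO
r2=10: O_O
r3=11: OOOO
r4=100: O___O
r5=101: OO__OO
r6=110: O_O_O_O
r7=111: OOOOOOOO
r8=1000: O_______O
r9=1001: OO______OO
r10=1010: O_O_____O_O
r11=1011: OOOO____OOOO
r12=1100: O___O___O___O
r13=1101: OO__OO__OO__OO

Answer: O
OO
O_O
OOOO
O___O
OO__OO
O_O_O_O
OOOOOOOO
O_______O
OO______OO
O_O_____O_O
OOOO____OOOO
O___O___O___O
OO__OO__OO__OO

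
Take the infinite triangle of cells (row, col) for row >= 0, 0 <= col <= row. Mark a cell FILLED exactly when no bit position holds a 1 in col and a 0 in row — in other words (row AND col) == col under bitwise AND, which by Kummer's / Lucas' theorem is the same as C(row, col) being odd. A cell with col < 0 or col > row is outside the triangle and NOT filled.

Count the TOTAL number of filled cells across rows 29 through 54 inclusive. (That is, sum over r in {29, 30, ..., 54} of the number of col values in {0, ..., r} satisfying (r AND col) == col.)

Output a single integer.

r29=11101 pc4: +16 =16
r30=11110 pc4: +16 =32
r31=11111 pc5: +32 =64
r32=100000 pc1: +2 =66
r33=100001 pc2: +4 =70
r34=100010 pc2: +4 =74
r35=100011 pc3: +8 =82
r36=100100 pc2: +4 =86
r37=100101 pc3: +8 =94
r38=100110 pc3: +8 =102
r39=100111 pc4: +16 =118
r40=101000 pc2: +4 =122
r41=101001 pc3: +8 =130
r42=101010 pc3: +8 =138
r43=101011 pc4: +16 =154
r44=101100 pc3: +8 =162
r45=101101 pc4: +16 =178
r46=101110 pc4: +16 =194
r47=101111 pc5: +32 =226
r48=110000 pc2: +4 =230
r49=110001 pc3: +8 =238
r50=110010 pc3: +8 =246
r51=110011 pc4: +16 =262
r52=110100 pc3: +8 =270
r53=110101 pc4: +16 =286
r54=110110 pc4: +16 =302

Answer: 302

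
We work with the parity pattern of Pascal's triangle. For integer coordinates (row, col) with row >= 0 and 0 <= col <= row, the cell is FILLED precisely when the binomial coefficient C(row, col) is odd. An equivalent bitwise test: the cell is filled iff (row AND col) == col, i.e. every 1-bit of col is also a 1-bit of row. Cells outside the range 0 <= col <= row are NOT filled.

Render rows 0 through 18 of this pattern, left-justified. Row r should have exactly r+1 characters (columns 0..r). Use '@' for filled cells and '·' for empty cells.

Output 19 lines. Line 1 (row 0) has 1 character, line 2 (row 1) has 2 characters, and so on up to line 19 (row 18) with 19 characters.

r0=0: @
r1=1: @@
r2=10: @·@
r3=11: @@@@
r4=100: @···@
r5=101: @@··@@
r6=110: @·@·@·@
r7=111: @@@@@@@@
r8=1000: @·······@
r9=1001: @@······@@
r10=1010: @·@·····@·@
r11=1011: @@@@····@@@@
r12=1100: @···@···@···@
r13=1101: @@··@@··@@··@@
r14=1110: @·@·@·@·@·@·@·@
r15=1111: @@@@@@@@@@@@@@@@
r16=10000: @···············@
r17=10001: @@··············@@
r18=10010: @·@·············@·@

Answer: @
@@
@·@
@@@@
@···@
@@··@@
@·@·@·@
@@@@@@@@
@·······@
@@······@@
@·@·····@·@
@@@@····@@@@
@···@···@···@
@@··@@··@@··@@
@·@·@·@·@·@·@·@
@@@@@@@@@@@@@@@@
@···············@
@@··············@@
@·@·············@·@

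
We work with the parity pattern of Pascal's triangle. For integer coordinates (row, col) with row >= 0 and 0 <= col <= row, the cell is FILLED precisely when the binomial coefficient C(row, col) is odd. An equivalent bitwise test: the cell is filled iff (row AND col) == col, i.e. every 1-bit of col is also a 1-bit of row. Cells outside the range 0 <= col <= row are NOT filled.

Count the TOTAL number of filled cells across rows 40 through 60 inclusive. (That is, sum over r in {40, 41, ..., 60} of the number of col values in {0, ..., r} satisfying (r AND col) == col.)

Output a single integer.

Answer: 304

Derivation:
r40=101000 pc2: +4 =4
r41=101001 pc3: +8 =12
r42=101010 pc3: +8 =20
r43=101011 pc4: +16 =36
r44=101100 pc3: +8 =44
r45=101101 pc4: +16 =60
r46=101110 pc4: +16 =76
r47=101111 pc5: +32 =108
r48=110000 pc2: +4 =112
r49=110001 pc3: +8 =120
r50=110010 pc3: +8 =128
r51=110011 pc4: +16 =144
r52=110100 pc3: +8 =152
r53=110101 pc4: +16 =168
r54=110110 pc4: +16 =184
r55=110111 pc5: +32 =216
r56=111000 pc3: +8 =224
r57=111001 pc4: +16 =240
r58=111010 pc4: +16 =256
r59=111011 pc5: +32 =288
r60=111100 pc4: +16 =304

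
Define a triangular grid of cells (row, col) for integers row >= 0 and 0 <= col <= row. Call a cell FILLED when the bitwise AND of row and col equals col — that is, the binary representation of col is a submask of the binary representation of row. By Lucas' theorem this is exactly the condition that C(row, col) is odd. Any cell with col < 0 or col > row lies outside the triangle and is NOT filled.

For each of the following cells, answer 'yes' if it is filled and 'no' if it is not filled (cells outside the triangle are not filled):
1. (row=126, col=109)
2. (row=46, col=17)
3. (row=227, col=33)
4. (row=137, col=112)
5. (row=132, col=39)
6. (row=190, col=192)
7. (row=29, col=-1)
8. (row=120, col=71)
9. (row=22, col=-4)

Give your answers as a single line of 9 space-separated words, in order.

(126,109): row=0b1111110, col=0b1101101, row AND col = 0b1101100 = 108; 108 != 109 -> empty
(46,17): row=0b101110, col=0b10001, row AND col = 0b0 = 0; 0 != 17 -> empty
(227,33): row=0b11100011, col=0b100001, row AND col = 0b100001 = 33; 33 == 33 -> filled
(137,112): row=0b10001001, col=0b1110000, row AND col = 0b0 = 0; 0 != 112 -> empty
(132,39): row=0b10000100, col=0b100111, row AND col = 0b100 = 4; 4 != 39 -> empty
(190,192): col outside [0, 190] -> not filled
(29,-1): col outside [0, 29] -> not filled
(120,71): row=0b1111000, col=0b1000111, row AND col = 0b1000000 = 64; 64 != 71 -> empty
(22,-4): col outside [0, 22] -> not filled

Answer: no no yes no no no no no no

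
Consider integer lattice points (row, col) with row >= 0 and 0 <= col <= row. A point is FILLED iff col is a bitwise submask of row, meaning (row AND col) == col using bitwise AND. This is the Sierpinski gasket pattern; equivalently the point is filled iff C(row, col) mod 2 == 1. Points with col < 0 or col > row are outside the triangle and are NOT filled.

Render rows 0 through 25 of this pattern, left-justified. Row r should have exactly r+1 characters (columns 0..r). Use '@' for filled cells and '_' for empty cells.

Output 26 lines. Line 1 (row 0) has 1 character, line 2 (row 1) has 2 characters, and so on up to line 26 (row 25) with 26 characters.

Answer: @
@@
@_@
@@@@
@___@
@@__@@
@_@_@_@
@@@@@@@@
@_______@
@@______@@
@_@_____@_@
@@@@____@@@@
@___@___@___@
@@__@@__@@__@@
@_@_@_@_@_@_@_@
@@@@@@@@@@@@@@@@
@_______________@
@@______________@@
@_@_____________@_@
@@@@____________@@@@
@___@___________@___@
@@__@@__________@@__@@
@_@_@_@_________@_@_@_@
@@@@@@@@________@@@@@@@@
@_______@_______@_______@
@@______@@______@@______@@

Derivation:
r0=0: @
r1=1: @@
r2=10: @_@
r3=11: @@@@
r4=100: @___@
r5=101: @@__@@
r6=110: @_@_@_@
r7=111: @@@@@@@@
r8=1000: @_______@
r9=1001: @@______@@
r10=1010: @_@_____@_@
r11=1011: @@@@____@@@@
r12=1100: @___@___@___@
r13=1101: @@__@@__@@__@@
r14=1110: @_@_@_@_@_@_@_@
r15=1111: @@@@@@@@@@@@@@@@
r16=10000: @_______________@
r17=10001: @@______________@@
r18=10010: @_@_____________@_@
r19=10011: @@@@____________@@@@
r20=10100: @___@___________@___@
r21=10101: @@__@@__________@@__@@
r22=10110: @_@_@_@_________@_@_@_@
r23=10111: @@@@@@@@________@@@@@@@@
r24=11000: @_______@_______@_______@
r25=11001: @@______@@______@@______@@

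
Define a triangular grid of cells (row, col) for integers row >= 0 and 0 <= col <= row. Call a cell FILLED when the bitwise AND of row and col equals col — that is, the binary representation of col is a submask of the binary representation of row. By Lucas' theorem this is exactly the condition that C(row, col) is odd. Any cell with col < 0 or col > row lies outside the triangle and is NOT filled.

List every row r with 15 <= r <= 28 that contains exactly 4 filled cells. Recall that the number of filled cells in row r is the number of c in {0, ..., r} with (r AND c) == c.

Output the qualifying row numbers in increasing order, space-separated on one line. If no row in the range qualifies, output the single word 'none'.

Answer: 17 18 20 24

Derivation:
Row r has 2^popcount(r) filled cells, so we need popcount(r) = log2(4) = 2.
Scan r = 15..28 and keep those with exactly 2 one-bits:
r=15=1111 popcount=4 -> skip
r=16=10000 popcount=1 -> skip
r=17=10001 popcount=2 -> KEEP
r=18=10010 popcount=2 -> KEEP
r=19=10011 popcount=3 -> skip
r=20=10100 popcount=2 -> KEEP
r=21=10101 popcount=3 -> skip
r=22=10110 popcount=3 -> skip
r=23=10111 popcount=4 -> skip
r=24=11000 popcount=2 -> KEEP
r=25=11001 popcount=3 -> skip
r=26=11010 popcount=3 -> skip
r=27=11011 popcount=4 -> skip
r=28=11100 popcount=3 -> skip
Kept rows: 17 18 20 24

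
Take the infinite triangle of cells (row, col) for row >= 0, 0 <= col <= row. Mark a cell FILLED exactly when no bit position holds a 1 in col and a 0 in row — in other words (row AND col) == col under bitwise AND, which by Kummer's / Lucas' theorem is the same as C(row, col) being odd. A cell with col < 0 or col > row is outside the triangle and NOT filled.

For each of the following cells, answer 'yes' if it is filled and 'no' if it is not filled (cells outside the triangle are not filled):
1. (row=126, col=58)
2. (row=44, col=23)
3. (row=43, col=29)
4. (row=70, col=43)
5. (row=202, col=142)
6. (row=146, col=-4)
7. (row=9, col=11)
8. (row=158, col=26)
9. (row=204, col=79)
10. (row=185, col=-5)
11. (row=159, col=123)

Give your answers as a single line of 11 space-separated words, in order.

(126,58): row=0b1111110, col=0b111010, row AND col = 0b111010 = 58; 58 == 58 -> filled
(44,23): row=0b101100, col=0b10111, row AND col = 0b100 = 4; 4 != 23 -> empty
(43,29): row=0b101011, col=0b11101, row AND col = 0b1001 = 9; 9 != 29 -> empty
(70,43): row=0b1000110, col=0b101011, row AND col = 0b10 = 2; 2 != 43 -> empty
(202,142): row=0b11001010, col=0b10001110, row AND col = 0b10001010 = 138; 138 != 142 -> empty
(146,-4): col outside [0, 146] -> not filled
(9,11): col outside [0, 9] -> not filled
(158,26): row=0b10011110, col=0b11010, row AND col = 0b11010 = 26; 26 == 26 -> filled
(204,79): row=0b11001100, col=0b1001111, row AND col = 0b1001100 = 76; 76 != 79 -> empty
(185,-5): col outside [0, 185] -> not filled
(159,123): row=0b10011111, col=0b1111011, row AND col = 0b11011 = 27; 27 != 123 -> empty

Answer: yes no no no no no no yes no no no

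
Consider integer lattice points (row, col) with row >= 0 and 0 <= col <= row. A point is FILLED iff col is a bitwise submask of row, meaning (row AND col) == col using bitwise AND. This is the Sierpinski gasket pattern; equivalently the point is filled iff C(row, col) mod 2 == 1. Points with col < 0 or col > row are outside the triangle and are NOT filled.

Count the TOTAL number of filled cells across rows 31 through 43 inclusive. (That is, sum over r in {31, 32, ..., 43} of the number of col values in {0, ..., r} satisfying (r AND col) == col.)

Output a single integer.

r31=11111 pc5: +32 =32
r32=100000 pc1: +2 =34
r33=100001 pc2: +4 =38
r34=100010 pc2: +4 =42
r35=100011 pc3: +8 =50
r36=100100 pc2: +4 =54
r37=100101 pc3: +8 =62
r38=100110 pc3: +8 =70
r39=100111 pc4: +16 =86
r40=101000 pc2: +4 =90
r41=101001 pc3: +8 =98
r42=101010 pc3: +8 =106
r43=101011 pc4: +16 =122

Answer: 122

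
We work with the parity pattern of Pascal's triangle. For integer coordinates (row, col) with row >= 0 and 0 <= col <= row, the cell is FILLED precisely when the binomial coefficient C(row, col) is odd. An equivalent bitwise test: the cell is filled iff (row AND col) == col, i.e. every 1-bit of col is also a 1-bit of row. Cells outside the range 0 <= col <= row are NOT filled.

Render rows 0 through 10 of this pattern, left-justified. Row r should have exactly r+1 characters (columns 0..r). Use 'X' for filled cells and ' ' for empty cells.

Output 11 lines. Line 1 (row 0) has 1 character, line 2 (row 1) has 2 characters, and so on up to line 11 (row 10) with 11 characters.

r0=0: X
r1=1: XX
r2=10: X X
r3=11: XXXX
r4=100: X   X
r5=101: XX  XX
r6=110: X X X X
r7=111: XXXXXXXX
r8=1000: X       X
r9=1001: XX      XX
r10=1010: X X     X X

Answer: X
XX
X X
XXXX
X   X
XX  XX
X X X X
XXXXXXXX
X       X
XX      XX
X X     X X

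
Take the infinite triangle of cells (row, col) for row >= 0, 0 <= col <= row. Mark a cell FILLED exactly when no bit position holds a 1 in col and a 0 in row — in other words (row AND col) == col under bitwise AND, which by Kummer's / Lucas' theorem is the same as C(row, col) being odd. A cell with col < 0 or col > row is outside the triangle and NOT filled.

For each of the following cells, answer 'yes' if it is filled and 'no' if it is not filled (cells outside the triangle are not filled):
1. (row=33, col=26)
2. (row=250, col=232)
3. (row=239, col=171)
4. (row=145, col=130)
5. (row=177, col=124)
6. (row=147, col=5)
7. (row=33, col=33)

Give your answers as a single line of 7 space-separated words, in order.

Answer: no yes yes no no no yes

Derivation:
(33,26): row=0b100001, col=0b11010, row AND col = 0b0 = 0; 0 != 26 -> empty
(250,232): row=0b11111010, col=0b11101000, row AND col = 0b11101000 = 232; 232 == 232 -> filled
(239,171): row=0b11101111, col=0b10101011, row AND col = 0b10101011 = 171; 171 == 171 -> filled
(145,130): row=0b10010001, col=0b10000010, row AND col = 0b10000000 = 128; 128 != 130 -> empty
(177,124): row=0b10110001, col=0b1111100, row AND col = 0b110000 = 48; 48 != 124 -> empty
(147,5): row=0b10010011, col=0b101, row AND col = 0b1 = 1; 1 != 5 -> empty
(33,33): row=0b100001, col=0b100001, row AND col = 0b100001 = 33; 33 == 33 -> filled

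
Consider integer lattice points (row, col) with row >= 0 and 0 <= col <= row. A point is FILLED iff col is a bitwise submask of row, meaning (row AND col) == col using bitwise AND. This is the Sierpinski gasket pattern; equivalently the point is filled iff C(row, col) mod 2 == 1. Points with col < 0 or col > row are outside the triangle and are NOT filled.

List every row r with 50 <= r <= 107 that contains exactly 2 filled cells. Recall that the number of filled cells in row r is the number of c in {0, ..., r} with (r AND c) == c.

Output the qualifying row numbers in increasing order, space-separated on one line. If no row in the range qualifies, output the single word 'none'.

Row r has 2^popcount(r) filled cells, so we need popcount(r) = log2(2) = 1.
Scan r = 50..107 and keep those with exactly 1 one-bits:
r=50=110010 popcount=3 -> skip
r=51=110011 popcount=4 -> skip
r=52=110100 popcount=3 -> skip
r=53=110101 popcount=4 -> skip
r=54=110110 popcount=4 -> skip
r=55=110111 popcount=5 -> skip
r=56=111000 popcount=3 -> skip
r=57=111001 popcount=4 -> skip
r=58=111010 popcount=4 -> skip
r=59=111011 popcount=5 -> skip
r=60=111100 popcount=4 -> skip
r=61=111101 popcount=5 -> skip
r=62=111110 popcount=5 -> skip
r=63=111111 popcount=6 -> skip
r=64=1000000 popcount=1 -> KEEP
r=65=1000001 popcount=2 -> skip
r=66=1000010 popcount=2 -> skip
r=67=1000011 popcount=3 -> skip
r=68=1000100 popcount=2 -> skip
r=69=1000101 popcount=3 -> skip
r=70=1000110 popcount=3 -> skip
r=71=1000111 popcount=4 -> skip
r=72=1001000 popcount=2 -> skip
r=73=1001001 popcount=3 -> skip
r=74=1001010 popcount=3 -> skip
r=75=1001011 popcount=4 -> skip
r=76=1001100 popcount=3 -> skip
r=77=1001101 popcount=4 -> skip
r=78=1001110 popcount=4 -> skip
r=79=1001111 popcount=5 -> skip
r=80=1010000 popcount=2 -> skip
r=81=1010001 popcount=3 -> skip
r=82=1010010 popcount=3 -> skip
r=83=1010011 popcount=4 -> skip
r=84=1010100 popcount=3 -> skip
r=85=1010101 popcount=4 -> skip
r=86=1010110 popcount=4 -> skip
r=87=1010111 popcount=5 -> skip
r=88=1011000 popcount=3 -> skip
r=89=1011001 popcount=4 -> skip
r=90=1011010 popcount=4 -> skip
r=91=1011011 popcount=5 -> skip
r=92=1011100 popcount=4 -> skip
r=93=1011101 popcount=5 -> skip
r=94=1011110 popcount=5 -> skip
r=95=1011111 popcount=6 -> skip
r=96=1100000 popcount=2 -> skip
r=97=1100001 popcount=3 -> skip
r=98=1100010 popcount=3 -> skip
r=99=1100011 popcount=4 -> skip
r=100=1100100 popcount=3 -> skip
r=101=1100101 popcount=4 -> skip
r=102=1100110 popcount=4 -> skip
r=103=1100111 popcount=5 -> skip
r=104=1101000 popcount=3 -> skip
r=105=1101001 popcount=4 -> skip
r=106=1101010 popcount=4 -> skip
r=107=1101011 popcount=5 -> skip
Kept rows: 64

Answer: 64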